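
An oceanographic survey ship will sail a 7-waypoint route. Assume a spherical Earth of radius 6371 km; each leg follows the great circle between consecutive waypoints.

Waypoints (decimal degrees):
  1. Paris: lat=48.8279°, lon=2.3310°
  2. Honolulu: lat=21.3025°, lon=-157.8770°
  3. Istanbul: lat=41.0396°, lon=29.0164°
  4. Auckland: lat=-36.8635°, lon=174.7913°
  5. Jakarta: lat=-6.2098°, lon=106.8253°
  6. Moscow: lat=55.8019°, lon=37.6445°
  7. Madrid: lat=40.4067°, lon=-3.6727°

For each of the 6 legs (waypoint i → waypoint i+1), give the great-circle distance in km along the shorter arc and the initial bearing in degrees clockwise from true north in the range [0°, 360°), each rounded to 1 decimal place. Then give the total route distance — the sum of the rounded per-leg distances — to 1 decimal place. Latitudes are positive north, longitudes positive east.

Leg 1: φ1=0.8522076, φ2=0.3717988, Δφ=-0.4804089, Δλ=-2.7961571 rad; a=sin²(Δφ/2)+cosφ1·cosφ2·sin²(Δλ/2)=0.6518246110; c=2·atan2(√a, √(1-a))=1.879316718; dist=6371·c=11973.127 ≈ 11973.1 km; running total=11973.1 km
Leg 1 bearing: y=sinΔλ·cosφ2=-0.31547138, x=cosφ1·sinφ2-sinφ1·cosφ2·cosΔλ=0.89904113; θ=atan2(y, x)=-19.3358° <0 so +360° → 340.6642° ≈ 340.7°
Leg 2: φ1=0.3717988, φ2=0.7162761, Δφ=0.3444774, Δλ=3.2619052 rad; a=sin²(Δφ/2)+cosφ1·cosφ2·sin²(Δλ/2)=0.7295557473; c=2·atan2(√a, √(1-a))=2.047791124; dist=6371·c=13046.477 ≈ 13046.5 km; running total=25019.6 km
Leg 2 bearing: y=sinΔλ·cosφ2=-0.09052767, x=cosφ1·sinφ2-sinφ1·cosφ2·cosΔλ=0.88375414; θ=atan2(y, x)=-5.8487° <0 so +360° → 354.1513° ≈ 354.2°
Leg 3: φ1=0.7162761, φ2=-0.6433894, Δφ=-1.3596656, Δλ=2.5442520 rad; a=sin²(Δφ/2)+cosφ1·cosφ2·sin²(Δλ/2)=0.9464235781; c=2·atan2(√a, √(1-a))=2.674424367; dist=6371·c=17038.758 ≈ 17038.8 km; running total=42058.4 km
Leg 3 bearing: y=sinΔλ·cosφ2=0.44999420, x=cosφ1·sinφ2-sinφ1·cosφ2·cosΔλ=-0.01814324; θ=atan2(y, x)=92.3088° ≈ 92.3°
Leg 4: φ1=-0.6433894, φ2=-0.1083815, Δφ=0.5350080, Δλ=-1.1862305 rad; a=sin²(Δφ/2)+cosφ1·cosφ2·sin²(Δλ/2)=0.3183593249; c=2·atan2(√a, √(1-a))=1.199008868; dist=6371·c=7638.885 ≈ 7638.9 km; running total=49697.3 km
Leg 4 bearing: y=sinΔλ·cosφ2=-0.92152243, x=cosφ1·sinφ2-sinφ1·cosφ2·cosΔλ=0.13719721; θ=atan2(y, x)=-81.5319° <0 so +360° → 278.4681° ≈ 278.5°
Leg 5: φ1=-0.1083815, φ2=0.9739269, Δφ=1.0823083, Δλ=-1.2074327 rad; a=sin²(Δφ/2)+cosφ1·cosφ2·sin²(Δλ/2)=0.4454364563; c=2·atan2(√a, √(1-a))=1.461451476; dist=6371·c=9310.907 ≈ 9310.9 km; running total=59008.2 km
Leg 5 bearing: y=sinΔλ·cosφ2=-0.52535742, x=cosφ1·sinφ2-sinφ1·cosφ2·cosΔλ=0.84385476; θ=atan2(y, x)=-31.9051° <0 so +360° → 328.0949° ≈ 328.1°
Leg 6: φ1=0.9739269, φ2=0.7052300, Δφ=-0.2686969, Δλ=-0.7211212 rad; a=sin²(Δφ/2)+cosφ1·cosφ2·sin²(Δλ/2)=0.0712111339; c=2·atan2(√a, √(1-a))=0.540254643; dist=6371·c=3441.962 ≈ 3442.0 km; running total=62450.2 km
Leg 6 bearing: y=sinΔλ·cosφ2=-0.50273824, x=cosφ1·sinφ2-sinφ1·cosφ2·cosΔλ=-0.10869544; θ=atan2(y, x)=-102.2000° <0 so +360° → 257.8000° ≈ 257.8°

Leg 1: dist=11973.1 km, bearing=340.7°
Leg 2: dist=13046.5 km, bearing=354.2°
Leg 3: dist=17038.8 km, bearing=92.3°
Leg 4: dist=7638.9 km, bearing=278.5°
Leg 5: dist=9310.9 km, bearing=328.1°
Leg 6: dist=3442.0 km, bearing=257.8°
Total: 62450.2 km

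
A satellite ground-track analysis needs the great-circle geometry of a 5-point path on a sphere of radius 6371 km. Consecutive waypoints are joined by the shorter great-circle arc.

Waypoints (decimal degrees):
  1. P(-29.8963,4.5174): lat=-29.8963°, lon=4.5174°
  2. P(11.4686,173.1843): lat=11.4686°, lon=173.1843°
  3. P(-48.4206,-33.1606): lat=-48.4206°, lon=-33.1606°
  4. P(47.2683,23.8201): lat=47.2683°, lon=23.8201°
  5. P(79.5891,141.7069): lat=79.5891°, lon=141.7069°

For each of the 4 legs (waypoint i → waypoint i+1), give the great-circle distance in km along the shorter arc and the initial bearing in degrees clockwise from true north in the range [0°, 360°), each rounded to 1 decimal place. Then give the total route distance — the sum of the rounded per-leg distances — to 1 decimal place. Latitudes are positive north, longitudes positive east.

Leg 1: φ1=-0.5217889, φ2=0.2001648, Δφ=0.7219537, Δλ=2.9437927 rad; a=sin²(Δφ/2)+cosφ1·cosφ2·sin²(Δλ/2)=0.9660784079; c=2·atan2(√a, √(1-a))=2.771121362; dist=6371·c=17654.814 ≈ 17654.8 km; running total=17654.8 km
Leg 1 bearing: y=sinΔλ·cosφ2=0.19258901, x=cosφ1·sinφ2-sinφ1·cosφ2·cosΔλ=-0.30658301; θ=atan2(y, x)=147.8638° ≈ 147.9°
Leg 2: φ1=0.2001648, φ2=-0.8450989, Δφ=-1.0452637, Δλ=-3.6013979 rad; a=sin²(Δφ/2)+cosφ1·cosφ2·sin²(Δλ/2)=0.8657937432; c=2·atan2(√a, √(1-a))=2.391443932; dist=6371·c=15235.889 ≈ 15235.9 km; running total=32890.7 km
Leg 2 bearing: y=sinΔλ·cosφ2=0.29451359, x=cosφ1·sinφ2-sinφ1·cosφ2·cosΔλ=-0.61485079; θ=atan2(y, x)=154.4056° ≈ 154.4°
Leg 3: φ1=-0.8450989, φ2=0.8249875, Δφ=1.6700864, Δλ=0.9945008 rad; a=sin²(Δφ/2)+cosφ1·cosφ2·sin²(Δλ/2)=0.6520324640; c=2·atan2(√a, √(1-a))=1.879753055; dist=6371·c=11975.907 ≈ 11975.9 km; running total=44866.6 km
Leg 3 bearing: y=sinΔλ·cosφ2=0.56896895, x=cosφ1·sinφ2-sinφ1·cosφ2·cosΔλ=0.76408039; θ=atan2(y, x)=36.6730° ≈ 36.7°
Leg 4: φ1=0.8249875, φ2=1.3890918, Δφ=0.5641044, Δλ=2.0575128 rad; a=sin²(Δφ/2)+cosφ1·cosφ2·sin²(Δλ/2)=0.1674532433; c=2·atan2(√a, √(1-a))=0.843177290; dist=6371·c=5371.883 ≈ 5371.9 km; running total=50238.5 km
Leg 4 bearing: y=sinΔλ·cosφ2=0.15972146, x=cosφ1·sinφ2-sinφ1·cosφ2·cosΔλ=0.72947904; θ=atan2(y, x)=12.3502° ≈ 12.4°

Leg 1: dist=17654.8 km, bearing=147.9°
Leg 2: dist=15235.9 km, bearing=154.4°
Leg 3: dist=11975.9 km, bearing=36.7°
Leg 4: dist=5371.9 km, bearing=12.4°
Total: 50238.5 km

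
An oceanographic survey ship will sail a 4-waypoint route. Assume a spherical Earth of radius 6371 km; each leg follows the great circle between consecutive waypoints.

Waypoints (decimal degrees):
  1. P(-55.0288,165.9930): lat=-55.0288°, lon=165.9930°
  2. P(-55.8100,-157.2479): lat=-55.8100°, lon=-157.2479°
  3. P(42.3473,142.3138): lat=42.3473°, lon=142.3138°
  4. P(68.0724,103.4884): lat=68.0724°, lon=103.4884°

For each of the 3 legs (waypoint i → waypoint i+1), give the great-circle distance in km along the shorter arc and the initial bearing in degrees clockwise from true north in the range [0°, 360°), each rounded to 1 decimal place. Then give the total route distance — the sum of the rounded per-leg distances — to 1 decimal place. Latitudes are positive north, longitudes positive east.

Leg 1: φ1=-0.9604337, φ2=-0.9740683, Δφ=-0.0136345, Δλ=-5.6416180 rad; a=sin²(Δφ/2)+cosφ1·cosφ2·sin²(Δλ/2)=0.0320682192; c=2·atan2(√a, √(1-a))=0.360094409; dist=6371·c=2294.161 ≈ 2294.2 km; running total=2294.2 km
Leg 1 bearing: y=sinΔλ·cosφ2=0.33629345, x=cosφ1·sinφ2-sinφ1·cosφ2·cosΔλ=-0.10519559; θ=atan2(y, x)=107.3701° ≈ 107.4°
Leg 2: φ1=-0.9740683, φ2=0.7390998, Δφ=1.7131681, Δλ=5.2283380 rad; a=sin²(Δφ/2)+cosφ1·cosφ2·sin²(Δλ/2)=0.6761531687; c=2·atan2(√a, √(1-a))=1.930830630; dist=6371·c=12301.322 ≈ 12301.3 km; running total=14595.5 km
Leg 2 bearing: y=sinΔλ·cosφ2=-0.64286606, x=cosφ1·sinφ2-sinφ1·cosφ2·cosΔλ=0.68014959; θ=atan2(y, x)=-43.3858° <0 so +360° → 316.6142° ≈ 316.6°
Leg 3: φ1=0.7390998, φ2=1.1880875, Δφ=0.4489877, Δλ=-0.6776311 rad; a=sin²(Δφ/2)+cosφ1·cosφ2·sin²(Δλ/2)=0.0800458210; c=2·atan2(√a, √(1-a))=0.573681981; dist=6371·c=3654.928 ≈ 3654.9 km; running total=18250.4 km
Leg 3 bearing: y=sinΔλ·cosφ2=-0.23412459, x=cosφ1·sinφ2-sinφ1·cosφ2·cosΔλ=0.48963213; θ=atan2(y, x)=-25.5555° <0 so +360° → 334.4445° ≈ 334.4°

Leg 1: dist=2294.2 km, bearing=107.4°
Leg 2: dist=12301.3 km, bearing=316.6°
Leg 3: dist=3654.9 km, bearing=334.4°
Total: 18250.4 km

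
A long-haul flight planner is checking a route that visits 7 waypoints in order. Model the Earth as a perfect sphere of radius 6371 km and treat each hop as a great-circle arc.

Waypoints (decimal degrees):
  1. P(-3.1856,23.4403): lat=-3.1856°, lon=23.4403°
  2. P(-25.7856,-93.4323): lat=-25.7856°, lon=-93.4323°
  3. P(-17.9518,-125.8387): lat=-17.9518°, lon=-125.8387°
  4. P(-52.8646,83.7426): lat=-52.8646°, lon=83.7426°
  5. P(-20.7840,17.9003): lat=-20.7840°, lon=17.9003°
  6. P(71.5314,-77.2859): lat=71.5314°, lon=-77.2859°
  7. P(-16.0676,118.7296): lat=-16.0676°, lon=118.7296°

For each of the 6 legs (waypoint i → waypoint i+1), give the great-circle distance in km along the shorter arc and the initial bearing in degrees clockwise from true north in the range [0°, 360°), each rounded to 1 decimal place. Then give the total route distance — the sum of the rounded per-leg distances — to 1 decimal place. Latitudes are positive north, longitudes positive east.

Leg 1: φ1=-0.0555992, φ2=-0.4500436, Δφ=-0.3944444, Δλ=-2.0398117 rad; a=sin²(Δφ/2)+cosφ1·cosφ2·sin²(Δλ/2)=0.6910992519; c=2·atan2(√a, √(1-a))=1.962970583; dist=6371·c=12506.086 ≈ 12506.1 km; running total=12506.1 km
Leg 1 bearing: y=sinΔλ·cosφ2=-0.80319431, x=cosφ1·sinφ2-sinφ1·cosφ2·cosΔλ=-0.45694989; θ=atan2(y, x)=-119.6362° <0 so +360° → 240.3638° ≈ 240.4°
Leg 2: φ1=-0.4500436, φ2=-0.3133180, Δφ=0.1367256, Δλ=-0.5655984 rad; a=sin²(Δφ/2)+cosφ1·cosφ2·sin²(Δλ/2)=0.0713655457; c=2·atan2(√a, √(1-a))=0.540854753; dist=6371·c=3445.786 ≈ 3445.8 km; running total=15951.9 km
Leg 2 bearing: y=sinΔλ·cosφ2=-0.50983040, x=cosφ1·sinφ2-sinφ1·cosφ2·cosΔλ=0.07185392; θ=atan2(y, x)=-81.9777° <0 so +360° → 278.0223° ≈ 278.0°
Leg 3: φ1=-0.3133180, φ2=-0.9226613, Δφ=-0.6093433, Δλ=3.6578837 rad; a=sin²(Δφ/2)+cosφ1·cosφ2·sin²(Δλ/2)=0.6268692444; c=2·atan2(√a, √(1-a))=1.827339613; dist=6371·c=11641.981 ≈ 11642.0 km; running total=27593.9 km
Leg 3 bearing: y=sinΔλ·cosφ2=-0.29802169, x=cosφ1·sinφ2-sinφ1·cosφ2·cosΔλ=-0.92021728; θ=atan2(y, x)=-162.0549° <0 so +360° → 197.9451° ≈ 197.9°
Leg 4: φ1=-0.9226613, φ2=-0.3627492, Δφ=0.5599121, Δλ=-1.1491649 rad; a=sin²(Δφ/2)+cosφ1·cosφ2·sin²(Δλ/2)=0.2430632304; c=2·atan2(√a, √(1-a))=1.031102291; dist=6371·c=6569.153 ≈ 6569.2 km; running total=34163.1 km
Leg 4 bearing: y=sinΔλ·cosφ2=-0.85304643, x=cosφ1·sinφ2-sinφ1·cosφ2·cosΔλ=0.09080624; θ=atan2(y, x)=-83.9238° <0 so +360° → 276.0762° ≈ 276.1°
Leg 5: φ1=-0.3627492, φ2=1.2484584, Δφ=1.6112077, Δλ=-1.6613126 rad; a=sin²(Δφ/2)+cosφ1·cosφ2·sin²(Δλ/2)=0.6816710135; c=2·atan2(√a, √(1-a))=1.942648913; dist=6371·c=12376.616 ≈ 12376.6 km; running total=46539.7 km
Leg 5 bearing: y=sinΔλ·cosφ2=-0.31548804, x=cosφ1·sinφ2-sinφ1·cosφ2·cosΔλ=0.87661272; θ=atan2(y, x)=-19.7935° <0 so +360° → 340.2065° ≈ 340.2°
Leg 6: φ1=1.2484584, φ2=-0.2804325, Δφ=-1.5288910, Δλ=3.4211159 rad; a=sin²(Δφ/2)+cosφ1·cosφ2·sin²(Δλ/2)=0.7775558897; c=2·atan2(√a, √(1-a))=2.159293673; dist=6371·c=13756.860 ≈ 13756.9 km; running total=60296.6 km
Leg 6 bearing: y=sinΔλ·cosφ2=-0.26511969, x=cosφ1·sinφ2-sinφ1·cosφ2·cosΔλ=0.78839233; θ=atan2(y, x)=-18.5867° <0 so +360° → 341.4133° ≈ 341.4°

Leg 1: dist=12506.1 km, bearing=240.4°
Leg 2: dist=3445.8 km, bearing=278.0°
Leg 3: dist=11642.0 km, bearing=197.9°
Leg 4: dist=6569.2 km, bearing=276.1°
Leg 5: dist=12376.6 km, bearing=340.2°
Leg 6: dist=13756.9 km, bearing=341.4°
Total: 60296.6 km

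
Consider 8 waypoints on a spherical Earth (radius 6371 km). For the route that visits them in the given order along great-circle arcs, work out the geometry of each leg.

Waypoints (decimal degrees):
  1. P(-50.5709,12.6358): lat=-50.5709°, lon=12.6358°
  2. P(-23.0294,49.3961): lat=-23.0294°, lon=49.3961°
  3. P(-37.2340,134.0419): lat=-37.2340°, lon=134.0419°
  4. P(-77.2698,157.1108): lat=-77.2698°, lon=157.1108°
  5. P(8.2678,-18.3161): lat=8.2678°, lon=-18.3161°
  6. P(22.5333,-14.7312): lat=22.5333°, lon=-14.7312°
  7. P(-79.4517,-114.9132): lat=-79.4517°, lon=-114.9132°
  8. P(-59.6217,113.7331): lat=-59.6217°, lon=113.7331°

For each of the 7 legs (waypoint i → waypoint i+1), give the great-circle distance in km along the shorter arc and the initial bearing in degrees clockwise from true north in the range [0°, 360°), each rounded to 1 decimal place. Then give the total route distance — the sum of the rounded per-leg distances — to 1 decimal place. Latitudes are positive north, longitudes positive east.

Leg 1: φ1=-0.8826287, φ2=-0.4019389, Δφ=0.4806899, Δλ=0.6415883 rad; a=sin²(Δφ/2)+cosφ1·cosφ2·sin²(Δλ/2)=0.1147775618; c=2·atan2(√a, √(1-a))=0.691257631; dist=6371·c=4404.002 ≈ 4404.0 km; running total=4404.0 km
Leg 1 bearing: y=sinΔλ·cosφ2=0.55077322, x=cosφ1·sinφ2-sinφ1·cosφ2·cosΔλ=0.32103513; θ=atan2(y, x)=59.7629° ≈ 59.8°
Leg 2: φ1=-0.4019389, φ2=-0.6498559, Δφ=-0.2479170, Δλ=1.4773479 rad; a=sin²(Δφ/2)+cosφ1·cosφ2·sin²(Δλ/2)=0.3474610118; c=2·atan2(√a, √(1-a))=1.260776019; dist=6371·c=8032.404 ≈ 8032.4 km; running total=12436.4 km
Leg 2 bearing: y=sinΔλ·cosφ2=0.79269721, x=cosφ1·sinφ2-sinφ1·cosφ2·cosΔλ=-0.52778648; θ=atan2(y, x)=123.6561° ≈ 123.7°
Leg 3: φ1=-0.6498559, φ2=-1.3486124, Δφ=-0.6987565, Δλ=0.4026283 rad; a=sin²(Δφ/2)+cosφ1·cosφ2·sin²(Δλ/2)=0.1241934396; c=2·atan2(√a, √(1-a))=0.720292055; dist=6371·c=4588.981 ≈ 4589.0 km; running total=17025.4 km
Leg 3 bearing: y=sinΔλ·cosφ2=0.08634552, x=cosφ1·sinφ2-sinφ1·cosφ2·cosΔλ=-0.65392826; θ=atan2(y, x)=172.4781° ≈ 172.5°
Leg 4: φ1=-1.3486124, φ2=0.1443003, Δφ=1.4929128, Δλ=-3.0617770 rad; a=sin²(Δφ/2)+cosφ1·cosφ2·sin²(Δλ/2)=0.6788205590; c=2·atan2(√a, √(1-a))=1.936537044; dist=6371·c=12337.678 ≈ 12337.7 km; running total=29363.1 km
Leg 4 bearing: y=sinΔλ·cosφ2=-0.07890227, x=cosφ1·sinφ2-sinφ1·cosφ2·cosΔλ=-0.93051989; θ=atan2(y, x)=-175.1533° <0 so +360° → 184.8467° ≈ 184.8°
Leg 5: φ1=0.1443003, φ2=0.3932803, Δφ=0.2489799, Δλ=0.0625683 rad; a=sin²(Δφ/2)+cosφ1·cosφ2·sin²(Δλ/2)=0.0163121527; c=2·atan2(√a, √(1-a))=0.256137682; dist=6371·c=1631.853 ≈ 1631.9 km; running total=30995.0 km
Leg 5 bearing: y=sinΔλ·cosφ2=0.05775395, x=cosφ1·sinφ2-sinφ1·cosφ2·cosΔλ=0.24667539; θ=atan2(y, x)=13.1773° ≈ 13.2°
Leg 6: φ1=0.3932803, φ2=-1.3866938, Δφ=-1.7799740, Δλ=-1.7485058 rad; a=sin²(Δφ/2)+cosφ1·cosφ2·sin²(Δλ/2)=0.7033174967; c=2·atan2(√a, √(1-a))=1.989564081; dist=6371·c=12675.513 ≈ 12675.5 km; running total=43670.5 km
Leg 6 bearing: y=sinΔλ·cosφ2=-0.18018129, x=cosφ1·sinφ2-sinφ1·cosφ2·cosΔλ=-0.89564652; θ=atan2(y, x)=-168.6254° <0 so +360° → 191.3746° ≈ 191.4°
Leg 7: φ1=-1.3866938, φ2=-1.0405950, Δφ=0.3460988, Δλ=3.9906308 rad; a=sin²(Δφ/2)+cosφ1·cosφ2·sin²(Δλ/2)=0.1065198687; c=2·atan2(√a, √(1-a))=0.664929538; dist=6371·c=4236.266 ≈ 4236.3 km; running total=47906.8 km
Leg 7 bearing: y=sinΔλ·cosφ2=-0.37960659, x=cosφ1·sinφ2-sinφ1·cosφ2·cosΔλ=-0.48640763; θ=atan2(y, x)=-142.0305° <0 so +360° → 217.9695° ≈ 218.0°

Leg 1: dist=4404.0 km, bearing=59.8°
Leg 2: dist=8032.4 km, bearing=123.7°
Leg 3: dist=4589.0 km, bearing=172.5°
Leg 4: dist=12337.7 km, bearing=184.8°
Leg 5: dist=1631.9 km, bearing=13.2°
Leg 6: dist=12675.5 km, bearing=191.4°
Leg 7: dist=4236.3 km, bearing=218.0°
Total: 47906.8 km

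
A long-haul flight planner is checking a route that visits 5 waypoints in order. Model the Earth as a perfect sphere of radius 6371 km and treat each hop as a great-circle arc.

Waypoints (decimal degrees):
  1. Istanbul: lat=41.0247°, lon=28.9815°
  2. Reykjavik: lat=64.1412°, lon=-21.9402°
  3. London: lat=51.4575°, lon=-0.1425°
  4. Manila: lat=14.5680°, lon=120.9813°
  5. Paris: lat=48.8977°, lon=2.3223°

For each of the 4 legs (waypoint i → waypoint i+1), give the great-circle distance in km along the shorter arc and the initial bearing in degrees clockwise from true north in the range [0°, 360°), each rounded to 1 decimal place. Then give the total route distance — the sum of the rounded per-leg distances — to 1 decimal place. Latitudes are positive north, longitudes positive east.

Leg 1: dist=4120.0 km, bearing=325.8°
Leg 2: dist=1893.3 km, bearing=127.8°
Leg 3: dist=10741.7 km, bearing=56.5°
Leg 4: dist=10745.8 km, bearing=324.5°
Total: 27500.8 km

Leg 1: φ1=0.7160161, φ2=1.1194751, Δφ=0.4034590, Δλ=-0.8887513 rad; a=sin²(Δφ/2)+cosφ1·cosφ2·sin²(Δλ/2)=0.1009566057; c=2·atan2(√a, √(1-a))=0.646683050; dist=6371·c=4120.018 ≈ 4120.0 km; running total=4120.0 km
Leg 1 bearing: y=sinΔλ·cosφ2=-0.33858054, x=cosφ1·sinφ2-sinφ1·cosφ2·cosΔλ=0.49841819; θ=atan2(y, x)=-34.1887° <0 so +360° → 325.8113° ≈ 325.8°
Leg 2: φ1=1.1194751, φ2=0.8981028, Δφ=-0.2213723, Δλ=0.3804416 rad; a=sin²(Δφ/2)+cosφ1·cosφ2·sin²(Δλ/2)=0.0219170064; c=2·atan2(√a, √(1-a))=0.297180236; dist=6371·c=1893.335 ≈ 1893.3 km; running total=6013.3 km
Leg 2 bearing: y=sinΔλ·cosφ2=0.23137421, x=cosφ1·sinφ2-sinφ1·cosφ2·cosΔλ=-0.17947864; θ=atan2(y, x)=127.8010° ≈ 127.8°
Leg 3: φ1=0.8981028, φ2=0.2542596, Δφ=-0.6438432, Δλ=2.1140091 rad; a=sin²(Δφ/2)+cosφ1·cosφ2·sin²(Δλ/2)=0.5574919735; c=2·atan2(√a, √(1-a))=1.686035166; dist=6371·c=10741.730 ≈ 10741.7 km; running total=16755.0 km
Leg 3 bearing: y=sinΔλ·cosφ2=0.82853019, x=cosφ1·sinφ2-sinφ1·cosφ2·cosΔλ=0.54801132; θ=atan2(y, x)=56.5183° ≈ 56.5°
Leg 4: φ1=0.2542596, φ2=0.8534259, Δφ=0.5991663, Δλ=-2.0709902 rad; a=sin²(Δφ/2)+cosφ1·cosφ2·sin²(Δλ/2)=0.5578079782; c=2·atan2(√a, √(1-a))=1.686671419; dist=6371·c=10745.784 ≈ 10745.8 km; running total=27500.8 km
Leg 4 bearing: y=sinΔλ·cosφ2=-0.57686647, x=cosφ1·sinφ2-sinφ1·cosφ2·cosΔλ=0.80861488; θ=atan2(y, x)=-35.5041° <0 so +360° → 324.4959° ≈ 324.5°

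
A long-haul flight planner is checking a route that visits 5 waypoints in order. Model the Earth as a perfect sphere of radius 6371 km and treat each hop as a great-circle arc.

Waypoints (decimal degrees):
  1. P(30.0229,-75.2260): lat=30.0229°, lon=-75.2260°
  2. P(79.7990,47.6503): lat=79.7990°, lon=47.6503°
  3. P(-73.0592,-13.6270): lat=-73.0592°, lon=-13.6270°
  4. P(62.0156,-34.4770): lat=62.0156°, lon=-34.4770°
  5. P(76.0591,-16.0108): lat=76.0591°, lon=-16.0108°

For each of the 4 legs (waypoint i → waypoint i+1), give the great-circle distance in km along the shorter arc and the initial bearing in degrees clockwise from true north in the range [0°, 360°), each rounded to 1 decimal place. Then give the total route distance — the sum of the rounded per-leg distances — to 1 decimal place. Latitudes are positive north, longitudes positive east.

Leg 1: φ1=0.5239985, φ2=1.3927553, Δφ=0.8687568, Δλ=2.1445960 rad; a=sin²(Δφ/2)+cosφ1·cosφ2·sin²(Δλ/2)=0.2953999383; c=2·atan2(√a, √(1-a))=1.149219067; dist=6371·c=7321.675 ≈ 7321.7 km; running total=7321.7 km
Leg 1 bearing: y=sinΔλ·cosφ2=0.14873807, x=cosφ1·sinφ2-sinφ1·cosφ2·cosΔλ=0.90024010; θ=atan2(y, x)=9.3817° ≈ 9.4°
Leg 2: φ1=1.3927553, φ2=-1.2751236, Δφ=-2.6678789, Δλ=-1.0694906 rad; a=sin²(Δφ/2)+cosφ1·cosφ2·sin²(Δλ/2)=0.9583425687; c=2·atan2(√a, √(1-a))=2.730501011; dist=6371·c=17396.022 ≈ 17396.0 km; running total=24717.7 km
Leg 2 bearing: y=sinΔλ·cosφ2=-0.25553043, x=cosφ1·sinφ2-sinφ1·cosφ2·cosΔλ=-0.30723372; θ=atan2(y, x)=-140.2492° <0 so +360° → 219.7508° ≈ 219.8°
Leg 3: φ1=-1.2751236, φ2=1.0823764, Δφ=2.3575000, Δλ=-0.3639011 rad; a=sin²(Δφ/2)+cosφ1·cosφ2·sin²(Δλ/2)=0.8584913833; c=2·atan2(√a, √(1-a))=2.370260633; dist=6371·c=15100.930 ≈ 15100.9 km; running total=39818.6 km
Leg 3 bearing: y=sinΔλ·cosφ2=-0.16700998, x=cosφ1·sinφ2-sinφ1·cosφ2·cosΔλ=0.67678902; θ=atan2(y, x)=-13.8618° <0 so +360° → 346.1382° ≈ 346.1°
Leg 4: φ1=1.0823764, φ2=1.3274817, Δφ=0.2451053, Δλ=0.3222960 rad; a=sin²(Δφ/2)+cosφ1·cosφ2·sin²(Δλ/2)=0.0178544847; c=2·atan2(√a, √(1-a))=0.268043050; dist=6371·c=1707.702 ≈ 1707.7 km; running total=41526.3 km
Leg 4 bearing: y=sinΔλ·cosφ2=0.07631054, x=cosφ1·sinφ2-sinφ1·cosφ2·cosΔλ=0.25361291; θ=atan2(y, x)=16.7462° ≈ 16.7°

Leg 1: dist=7321.7 km, bearing=9.4°
Leg 2: dist=17396.0 km, bearing=219.8°
Leg 3: dist=15100.9 km, bearing=346.1°
Leg 4: dist=1707.7 km, bearing=16.7°
Total: 41526.3 km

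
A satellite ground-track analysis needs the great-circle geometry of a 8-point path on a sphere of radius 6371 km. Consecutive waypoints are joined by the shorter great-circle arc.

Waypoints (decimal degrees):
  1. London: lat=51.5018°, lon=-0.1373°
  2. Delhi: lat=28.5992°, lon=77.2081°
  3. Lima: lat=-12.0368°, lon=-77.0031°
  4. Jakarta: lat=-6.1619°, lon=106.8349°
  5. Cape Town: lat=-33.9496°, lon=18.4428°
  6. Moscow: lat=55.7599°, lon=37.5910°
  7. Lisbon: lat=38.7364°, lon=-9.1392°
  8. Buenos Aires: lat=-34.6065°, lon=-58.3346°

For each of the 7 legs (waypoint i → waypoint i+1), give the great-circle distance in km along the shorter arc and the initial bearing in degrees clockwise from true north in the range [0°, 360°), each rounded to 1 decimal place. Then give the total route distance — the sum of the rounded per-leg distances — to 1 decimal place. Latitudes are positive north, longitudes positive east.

Leg 1: φ1=0.8988760, φ2=0.4991502, Δφ=-0.3997258, Δλ=1.3499319 rad; a=sin²(Δφ/2)+cosφ1·cosφ2·sin²(Δλ/2)=0.2528199415; c=2·atan2(√a, √(1-a))=1.053697776; dist=6371·c=6713.109 ≈ 6713.1 km; running total=6713.1 km
Leg 1 bearing: y=sinΔλ·cosφ2=0.85666192, x=cosφ1·sinφ2-sinφ1·cosφ2·cosΔλ=0.14743958; θ=atan2(y, x)=80.2345° ≈ 80.2°
Leg 2: φ1=0.4991502, φ2=-0.2100818, Δφ=-0.7092320, Δλ=-2.6914932 rad; a=sin²(Δφ/2)+cosφ1·cosφ2·sin²(Δλ/2)=0.9364940042; c=2·atan2(√a, √(1-a))=2.632091672; dist=6371·c=16769.056 ≈ 16769.1 km; running total=23482.2 km
Leg 2 bearing: y=sinΔλ·cosφ2=-0.42548992, x=cosφ1·sinφ2-sinφ1·cosφ2·cosΔλ=0.23843294; θ=atan2(y, x)=-60.7349° <0 so +360° → 299.2651° ≈ 299.3°
Leg 3: φ1=-0.2100818, φ2=-0.1075454, Δφ=0.1025363, Δλ=3.2085784 rad; a=sin²(Δφ/2)+cosφ1·cosφ2·sin²(Δλ/2)=0.9738992065; c=2·atan2(√a, √(1-a))=2.817055491; dist=6371·c=17947.461 ≈ 17947.5 km; running total=41429.7 km
Leg 3 bearing: y=sinΔλ·cosφ2=-0.06654894, x=cosφ1·sinφ2-sinφ1·cosφ2·cosΔλ=-0.31184837; θ=atan2(y, x)=-167.9537° <0 so +360° → 192.0463° ≈ 192.0°
Leg 4: φ1=-0.1075454, φ2=-0.5925323, Δφ=-0.4849869, Δλ=-1.5427332 rad; a=sin²(Δφ/2)+cosφ1·cosφ2·sin²(Δλ/2)=0.4584569222; c=2·atan2(√a, √(1-a))=1.487614278; dist=6371·c=9477.591 ≈ 9477.6 km; running total=50907.3 km
Leg 4 bearing: y=sinΔλ·cosφ2=-0.82920252, x=cosφ1·sinφ2-sinφ1·cosφ2·cosΔλ=-0.55273852; θ=atan2(y, x)=-123.6870° <0 so +360° → 236.3130° ≈ 236.3°
Leg 5: φ1=-0.5925323, φ2=0.9731938, Δφ=1.5657261, Δλ=0.3341991 rad; a=sin²(Δφ/2)+cosφ1·cosφ2·sin²(Δλ/2)=0.5103766381; c=2·atan2(√a, √(1-a))=1.591551093; dist=6371·c=10139.772 ≈ 10139.8 km; running total=61047.1 km
Leg 5 bearing: y=sinΔλ·cosφ2=0.18456032, x=cosφ1·sinφ2-sinφ1·cosφ2·cosΔλ=0.98260205; θ=atan2(y, x)=10.6378° ≈ 10.6°
Leg 6: φ1=0.9731938, φ2=0.6760777, Δφ=-0.2971161, Δλ=-0.8155959 rad; a=sin²(Δφ/2)+cosφ1·cosφ2·sin²(Δλ/2)=0.0909382022; c=2·atan2(√a, √(1-a))=0.612655995; dist=6371·c=3903.231 ≈ 3903.2 km; running total=64950.3 km
Leg 6 bearing: y=sinΔλ·cosφ2=-0.56796869, x=cosφ1·sinφ2-sinφ1·cosφ2·cosΔλ=-0.08991860; θ=atan2(y, x)=-98.9962° <0 so +360° → 261.0038° ≈ 261.0°
Leg 7: φ1=0.6760777, φ2=-0.6039974, Δφ=-1.2800751, Δλ=-0.8586217 rad; a=sin²(Δφ/2)+cosφ1·cosφ2·sin²(Δλ/2)=0.4679148789; c=2·atan2(√a, √(1-a))=1.506581963; dist=6371·c=9598.434 ≈ 9598.4 km; running total=74548.7 km
Leg 7 bearing: y=sinΔλ·cosφ2=-0.62301821, x=cosφ1·sinφ2-sinφ1·cosφ2·cosΔλ=-0.77957071; θ=atan2(y, x)=-141.3688° <0 so +360° → 218.6312° ≈ 218.6°

Leg 1: dist=6713.1 km, bearing=80.2°
Leg 2: dist=16769.1 km, bearing=299.3°
Leg 3: dist=17947.5 km, bearing=192.0°
Leg 4: dist=9477.6 km, bearing=236.3°
Leg 5: dist=10139.8 km, bearing=10.6°
Leg 6: dist=3903.2 km, bearing=261.0°
Leg 7: dist=9598.4 km, bearing=218.6°
Total: 74548.7 km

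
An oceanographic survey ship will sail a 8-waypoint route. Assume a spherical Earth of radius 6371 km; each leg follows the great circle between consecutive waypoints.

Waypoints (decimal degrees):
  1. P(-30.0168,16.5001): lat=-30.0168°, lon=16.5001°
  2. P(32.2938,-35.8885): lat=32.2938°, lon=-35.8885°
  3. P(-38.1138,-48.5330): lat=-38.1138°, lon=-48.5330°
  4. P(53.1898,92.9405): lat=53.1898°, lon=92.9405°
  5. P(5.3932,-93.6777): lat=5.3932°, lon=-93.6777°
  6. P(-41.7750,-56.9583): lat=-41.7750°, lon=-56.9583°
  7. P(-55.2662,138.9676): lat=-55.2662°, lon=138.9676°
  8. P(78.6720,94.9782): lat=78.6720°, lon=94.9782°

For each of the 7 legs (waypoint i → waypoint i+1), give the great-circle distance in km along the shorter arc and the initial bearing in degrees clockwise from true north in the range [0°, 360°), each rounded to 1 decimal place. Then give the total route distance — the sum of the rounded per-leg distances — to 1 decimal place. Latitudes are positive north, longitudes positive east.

Leg 1: dist=8858.1 km, bearing=317.1°
Leg 2: dist=7937.7 km, bearing=190.5°
Leg 3: dist=16640.4 km, bearing=47.6°
Leg 4: dist=13471.3 km, bearing=7.7°
Leg 5: dist=6429.7 km, bearing=148.2°
Leg 6: dist=9119.8 km, bearing=189.1°
Leg 7: dist=15177.2 km, bearing=348.6°
Total: 77634.2 km

Leg 1: φ1=-0.5238920, φ2=0.5636331, Δφ=1.0875251, Δλ=-0.9143536 rad; a=sin²(Δφ/2)+cosφ1·cosφ2·sin²(Δλ/2)=0.4102792132; c=2·atan2(√a, √(1-a))=1.390377545; dist=6371·c=8858.095 ≈ 8858.1 km; running total=8858.1 km
Leg 1 bearing: y=sinΔλ·cosφ2=-0.66963537, x=cosφ1·sinφ2-sinφ1·cosφ2·cosΔλ=0.72068661; θ=atan2(y, x)=-42.8971° <0 so +360° → 317.1029° ≈ 317.1°
Leg 2: φ1=0.5636331, φ2=-0.6652113, Δφ=-1.2288444, Δλ=-0.2206882 rad; a=sin²(Δφ/2)+cosφ1·cosφ2·sin²(Δλ/2)=0.3404018475; c=2·atan2(√a, √(1-a))=1.245915019; dist=6371·c=7937.725 ≈ 7937.7 km; running total=16795.8 km
Leg 2 bearing: y=sinΔλ·cosφ2=-0.17222844, x=cosφ1·sinφ2-sinφ1·cosφ2·cosΔλ=-0.93190723; θ=atan2(y, x)=-169.5291° <0 so +360° → 190.4709° ≈ 190.5°
Leg 3: φ1=-0.6652113, φ2=0.9283371, Δφ=1.5935484, Δλ=2.4691784 rad; a=sin²(Δφ/2)+cosφ1·cosφ2·sin²(Δλ/2)=0.9314819778; c=2·atan2(√a, √(1-a))=2.611903072; dist=6371·c=16640.434 ≈ 16640.4 km; running total=33436.2 km
Leg 3 bearing: y=sinΔλ·cosφ2=0.37320653, x=cosφ1·sinφ2-sinφ1·cosφ2·cosΔλ=0.34060255; θ=atan2(y, x)=47.6152° ≈ 47.6°
Leg 4: φ1=0.9283371, φ2=0.0941291, Δφ=-0.8342080, Δλ=-3.2571020 rad; a=sin²(Δφ/2)+cosφ1·cosφ2·sin²(Δλ/2)=0.7586439089; c=2·atan2(√a, √(1-a))=2.114475096; dist=6371·c=13471.321 ≈ 13471.3 km; running total=46907.5 km
Leg 4 bearing: y=sinΔλ·cosφ2=0.11474248, x=cosφ1·sinφ2-sinφ1·cosφ2·cosΔλ=0.84808459; θ=atan2(y, x)=7.7051° ≈ 7.7°
Leg 5: φ1=0.0941291, φ2=-0.7291113, Δφ=-0.8232404, Δλ=0.6408744 rad; a=sin²(Δφ/2)+cosφ1·cosφ2·sin²(Δλ/2)=0.2337382788; c=2·atan2(√a, √(1-a))=1.009217219; dist=6371·c=6429.723 ≈ 6429.7 km; running total=53337.2 km
Leg 5 bearing: y=sinΔλ·cosφ2=0.44589140, x=cosφ1·sinφ2-sinφ1·cosφ2·cosΔλ=-0.71944398; θ=atan2(y, x)=148.2105° ≈ 148.2°
Leg 6: φ1=-0.7291113, φ2=-0.9645772, Δφ=-0.2354659, Δλ=3.4195520 rad; a=sin²(Δφ/2)+cosφ1·cosφ2·sin²(Δλ/2)=0.4305538784; c=2·atan2(√a, √(1-a))=1.431453599; dist=6371·c=9119.791 ≈ 9119.8 km; running total=62457.0 km
Leg 6 bearing: y=sinΔλ·cosφ2=-0.15633990, x=cosφ1·sinφ2-sinφ1·cosφ2·cosΔλ=-0.97788894; θ=atan2(y, x)=-170.9167° <0 so +360° → 189.0833° ≈ 189.1°
Leg 7: φ1=-0.9645772, φ2=1.3730854, Δφ=2.3376626, Δλ=-0.7677599 rad; a=sin²(Δφ/2)+cosφ1·cosφ2·sin²(Δλ/2)=0.8626390551; c=2·atan2(√a, √(1-a))=2.382234597; dist=6371·c=15177.217 ≈ 15177.2 km; running total=77634.2 km
Leg 7 bearing: y=sinΔλ·cosφ2=-0.13642236, x=cosφ1·sinφ2-sinφ1·cosφ2·cosΔλ=0.67480412; θ=atan2(y, x)=-11.4292° <0 so +360° → 348.5708° ≈ 348.6°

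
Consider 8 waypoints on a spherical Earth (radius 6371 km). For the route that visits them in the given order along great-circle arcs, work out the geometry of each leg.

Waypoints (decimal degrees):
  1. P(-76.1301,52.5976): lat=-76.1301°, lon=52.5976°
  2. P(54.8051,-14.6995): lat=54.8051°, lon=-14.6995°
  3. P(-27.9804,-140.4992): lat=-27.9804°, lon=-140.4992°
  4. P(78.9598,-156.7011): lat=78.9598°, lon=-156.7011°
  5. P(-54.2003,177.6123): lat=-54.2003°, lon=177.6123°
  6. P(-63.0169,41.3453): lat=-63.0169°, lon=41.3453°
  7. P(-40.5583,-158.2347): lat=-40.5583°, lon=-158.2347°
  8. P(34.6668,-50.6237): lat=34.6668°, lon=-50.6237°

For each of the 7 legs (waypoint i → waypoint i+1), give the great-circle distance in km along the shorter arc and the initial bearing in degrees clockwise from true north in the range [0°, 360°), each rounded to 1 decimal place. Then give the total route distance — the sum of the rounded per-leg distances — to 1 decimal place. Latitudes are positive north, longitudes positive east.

Leg 1: dist=15315.5 km, bearing=307.8°
Leg 2: dist=14781.4 km, bearing=282.0°
Leg 3: dist=11936.0 km, bearing=356.8°
Leg 4: dist=14904.1 km, bearing=200.7°
Leg 5: dist=6441.2 km, bearing=201.7°
Leg 6: dist=8367.1 km, bearing=164.7°
Leg 7: dist=13786.0 km, bearing=71.0°
Total: 85531.3 km

Leg 1: φ1=-1.3287209, φ2=0.9565294, Δφ=2.2852503, Δλ=-1.1745560 rad; a=sin²(Δφ/2)+cosφ1·cosφ2·sin²(Δλ/2)=0.8700220764; c=2·atan2(√a, √(1-a))=2.403932332; dist=6371·c=15315.453 ≈ 15315.5 km; running total=15315.5 km
Leg 1 bearing: y=sinΔλ·cosφ2=-0.53170241, x=cosφ1·sinφ2-sinφ1·cosφ2·cosΔλ=0.41185823; θ=atan2(y, x)=-52.2385° <0 so +360° → 307.7615° ≈ 307.8°
Leg 2: φ1=0.9565294, φ2=-0.4883501, Δφ=-1.4448795, Δλ=-2.1956190 rad; a=sin²(Δφ/2)+cosφ1·cosφ2·sin²(Δλ/2)=0.8405688539; c=2·atan2(√a, √(1-a))=2.320111756; dist=6371·c=14781.432 ≈ 14781.4 km; running total=30096.9 km
Leg 2 bearing: y=sinΔλ·cosφ2=-0.71625977, x=cosφ1·sinφ2-sinφ1·cosφ2·cosΔλ=0.15173454; θ=atan2(y, x)=-78.0391° <0 so +360° → 281.9609° ≈ 282.0°
Leg 3: φ1=-0.4883501, φ2=1.3781085, Δφ=1.8664586, Δλ=-0.2827765 rad; a=sin²(Δφ/2)+cosφ1·cosφ2·sin²(Δλ/2)=0.6490449344; c=2·atan2(√a, √(1-a))=1.873487248; dist=6371·c=11935.987 ≈ 11936.0 km; running total=42032.9 km
Leg 3 bearing: y=sinΔλ·cosφ2=-0.05343225, x=cosφ1·sinφ2-sinφ1·cosφ2·cosΔλ=0.95304115; θ=atan2(y, x)=-3.2089° <0 so +360° → 356.7911° ≈ 356.8°
Leg 4: φ1=1.3781085, φ2=-0.9459737, Δφ=-2.3240822, Δλ=5.8348696 rad; a=sin²(Δφ/2)+cosφ1·cosφ2·sin²(Δλ/2)=0.8475545077; c=2·atan2(√a, √(1-a))=2.339367858; dist=6371·c=14904.113 ≈ 14904.1 km; running total=56937.0 km
Leg 4 bearing: y=sinΔλ·cosφ2=-0.25354709, x=cosφ1·sinφ2-sinφ1·cosφ2·cosΔλ=-0.67270895; θ=atan2(y, x)=-159.3483° <0 so +360° → 200.6517° ≈ 200.7°
Leg 5: φ1=-0.9459737, φ2=-1.0998524, Δφ=-0.1538787, Δλ=-2.3783078 rad; a=sin²(Δφ/2)+cosφ1·cosφ2·sin²(Δλ/2)=0.2345011419; c=2·atan2(√a, √(1-a))=1.011018773; dist=6371·c=6441.201 ≈ 6441.2 km; running total=63378.2 km
Leg 5 bearing: y=sinΔλ·cosφ2=-0.31366135, x=cosφ1·sinφ2-sinφ1·cosφ2·cosΔλ=-0.78718358; θ=atan2(y, x)=-158.2747° <0 so +360° → 201.7253° ≈ 201.7°
Leg 6: φ1=-1.0998524, φ2=-0.7078759, Δφ=0.3919765, Δλ=-3.4833281 rad; a=sin²(Δφ/2)+cosφ1·cosφ2·sin²(Δλ/2)=0.3726725828; c=2·atan2(√a, √(1-a))=1.313305573; dist=6371·c=8367.070 ≈ 8367.1 km; running total=71745.3 km
Leg 6 bearing: y=sinΔλ·cosφ2=0.25460772, x=cosφ1·sinφ2-sinφ1·cosφ2·cosΔλ=-0.93291255; θ=atan2(y, x)=164.7348° ≈ 164.7°
Leg 7: φ1=-0.7078759, φ2=0.6050498, Δφ=1.3129257, Δλ=1.8781663 rad; a=sin²(Δφ/2)+cosφ1·cosφ2·sin²(Δλ/2)=0.7794520956; c=2·atan2(√a, √(1-a))=2.163860063; dist=6371·c=13785.952 ≈ 13786.0 km; running total=85531.3 km
Leg 7 bearing: y=sinΔλ·cosφ2=0.78392656, x=cosφ1·sinφ2-sinφ1·cosφ2·cosΔλ=0.27034283; θ=atan2(y, x)=70.9729° ≈ 71.0°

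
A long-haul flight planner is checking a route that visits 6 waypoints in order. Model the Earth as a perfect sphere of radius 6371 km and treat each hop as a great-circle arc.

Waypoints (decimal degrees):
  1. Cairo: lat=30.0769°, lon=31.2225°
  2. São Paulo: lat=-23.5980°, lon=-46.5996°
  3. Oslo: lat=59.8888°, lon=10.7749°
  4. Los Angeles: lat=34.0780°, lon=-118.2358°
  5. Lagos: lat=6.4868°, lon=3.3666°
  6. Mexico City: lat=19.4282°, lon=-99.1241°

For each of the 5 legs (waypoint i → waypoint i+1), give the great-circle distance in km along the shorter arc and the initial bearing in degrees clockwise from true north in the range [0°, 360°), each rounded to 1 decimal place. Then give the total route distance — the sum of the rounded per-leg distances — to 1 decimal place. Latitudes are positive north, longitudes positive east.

Leg 1: φ1=0.5249409, φ2=-0.4118628, Δφ=-0.9368037, Δλ=-1.3582519 rad; a=sin²(Δφ/2)+cosφ1·cosφ2·sin²(Δλ/2)=0.5166721043; c=2·atan2(√a, √(1-a))=1.604146717; dist=6371·c=10220.019 ≈ 10220.0 km; running total=10220.0 km
Leg 1 bearing: y=sinΔλ·cosφ2=-0.89575578, x=cosφ1·sinφ2-sinφ1·cosφ2·cosΔλ=-0.44329419; θ=atan2(y, x)=-116.3300° <0 so +360° → 243.6700° ≈ 243.7°
Leg 2: φ1=-0.4118628, φ2=1.0452567, Δφ=1.4571195, Δλ=1.0013739 rad; a=sin²(Δφ/2)+cosφ1·cosφ2·sin²(Δλ/2)=0.5492176985; c=2·atan2(√a, √(1-a))=1.669391386; dist=6371·c=10635.693 ≈ 10635.7 km; running total=20855.7 km
Leg 2 bearing: y=sinΔλ·cosφ2=0.42252105, x=cosφ1·sinφ2-sinφ1·cosφ2·cosΔλ=0.90099192; θ=atan2(y, x)=25.1243° ≈ 25.1°
Leg 3: φ1=1.0452567, φ2=0.5947733, Δφ=-0.4504834, Δλ=-2.2516615 rad; a=sin²(Δφ/2)+cosφ1·cosφ2·sin²(Δλ/2)=0.3884268482; c=2·atan2(√a, √(1-a))=1.345755352; dist=6371·c=8573.807 ≈ 8573.8 km; running total=29429.5 km
Leg 3 bearing: y=sinΔλ·cosφ2=-0.64359364, x=cosφ1·sinφ2-sinφ1·cosφ2·cosΔλ=0.73211540; θ=atan2(y, x)=-41.3183° <0 so +360° → 318.6817° ≈ 318.7°
Leg 4: φ1=0.5947733, φ2=0.1132160, Δφ=-0.4815573, Δλ=2.1223623 rad; a=sin²(Δφ/2)+cosφ1·cosφ2·sin²(Δλ/2)=0.6839768285; c=2·atan2(√a, √(1-a))=1.947603649; dist=6371·c=12408.183 ≈ 12408.2 km; running total=41837.7 km
Leg 4 bearing: y=sinΔλ·cosφ2=0.84625229, x=cosφ1·sinφ2-sinφ1·cosφ2·cosΔλ=0.38531437; θ=atan2(y, x)=65.5193° ≈ 65.5°
Leg 5: φ1=0.1132160, φ2=0.3390861, Δφ=0.2258700, Δλ=-1.7888002 rad; a=sin²(Δφ/2)+cosφ1·cosφ2·sin²(Δλ/2)=0.5825409834; c=2·atan2(√a, √(1-a))=1.736637444; dist=6371·c=11064.117 ≈ 11064.1 km; running total=52901.8 km
Leg 5 bearing: y=sinΔλ·cosφ2=-0.92073791, x=cosφ1·sinφ2-sinφ1·cosφ2·cosΔλ=0.35353874; θ=atan2(y, x)=-68.9945° <0 so +360° → 291.0055° ≈ 291.0°

Leg 1: dist=10220.0 km, bearing=243.7°
Leg 2: dist=10635.7 km, bearing=25.1°
Leg 3: dist=8573.8 km, bearing=318.7°
Leg 4: dist=12408.2 km, bearing=65.5°
Leg 5: dist=11064.1 km, bearing=291.0°
Total: 52901.8 km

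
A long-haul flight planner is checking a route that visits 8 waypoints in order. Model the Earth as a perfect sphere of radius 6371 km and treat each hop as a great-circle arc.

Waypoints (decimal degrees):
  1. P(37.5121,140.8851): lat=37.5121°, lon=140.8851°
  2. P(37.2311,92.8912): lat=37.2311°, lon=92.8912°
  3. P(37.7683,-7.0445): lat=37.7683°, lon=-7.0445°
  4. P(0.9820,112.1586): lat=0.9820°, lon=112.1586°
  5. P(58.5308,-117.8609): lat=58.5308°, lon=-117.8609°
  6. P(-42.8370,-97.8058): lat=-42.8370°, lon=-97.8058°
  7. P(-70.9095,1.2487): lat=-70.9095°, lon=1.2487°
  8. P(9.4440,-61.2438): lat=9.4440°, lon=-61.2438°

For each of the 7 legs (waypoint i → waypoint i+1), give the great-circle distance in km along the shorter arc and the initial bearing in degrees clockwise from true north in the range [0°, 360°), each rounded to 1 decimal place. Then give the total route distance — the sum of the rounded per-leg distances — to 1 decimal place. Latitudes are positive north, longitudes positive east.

Leg 1: dist=4193.6 km, bearing=284.7°
Leg 2: dist=8318.9 km, bearing=306.2°
Leg 3: dist=12457.5 km, bearing=70.3°
Leg 4: dist=12087.9 km, bearing=25.0°
Leg 5: dist=11422.8 km, bearing=165.1°
Leg 6: dist=5869.7 km, bearing=156.1°
Leg 7: dist=10046.1 km, bearing=299.0°
Total: 64396.5 km

Leg 1: φ1=0.6547097, φ2=0.6498053, Δφ=-0.0049044, Δλ=-0.8376516 rad; a=sin²(Δφ/2)+cosφ1·cosφ2·sin²(Δλ/2)=0.1044640994; c=2·atan2(√a, √(1-a))=0.658237208; dist=6371·c=4193.629 ≈ 4193.6 km; running total=4193.6 km
Leg 1 bearing: y=sinΔλ·cosφ2=-0.59163639, x=cosφ1·sinφ2-sinφ1·cosφ2·cosΔλ=0.15547277; θ=atan2(y, x)=-75.2765° <0 so +360° → 284.7235° ≈ 284.7°
Leg 2: φ1=0.6498053, φ2=0.6591812, Δφ=0.0093759, Δλ=-1.7442070 rad; a=sin²(Δφ/2)+cosφ1·cosφ2·sin²(Δλ/2)=0.3690168819; c=2·atan2(√a, √(1-a))=1.305737298; dist=6371·c=8318.852 ≈ 8318.9 km; running total=12512.5 km
Leg 2 bearing: y=sinΔλ·cosφ2=-0.77863817, x=cosφ1·sinφ2-sinφ1·cosφ2·cosΔλ=0.57017216; θ=atan2(y, x)=-53.7859° <0 so +360° → 306.2141° ≈ 306.2°
Leg 3: φ1=0.6591812, φ2=0.0171391, Δφ=-0.6420421, Δλ=2.0804866 rad; a=sin²(Δφ/2)+cosφ1·cosφ2·sin²(Δλ/2)=0.6875670654; c=2·atan2(√a, √(1-a))=1.955337795; dist=6371·c=12457.457 ≈ 12457.5 km; running total=24970.0 km
Leg 3 bearing: y=sinΔλ·cosφ2=0.87276748, x=cosφ1·sinφ2-sinφ1·cosφ2·cosΔλ=0.31233206; θ=atan2(y, x)=70.3095° ≈ 70.3°
Leg 4: φ1=0.0171391, φ2=1.0215552, Δφ=1.0044160, Δλ=-4.0145976 rad; a=sin²(Δφ/2)+cosφ1·cosφ2·sin²(Δλ/2)=0.6603789693; c=2·atan2(√a, √(1-a))=1.897325927; dist=6371·c=12087.863 ≈ 12087.9 km; running total=37057.9 km
Leg 4 bearing: y=sinΔλ·cosφ2=0.40002013, x=cosφ1·sinφ2-sinφ1·cosφ2·cosΔλ=0.85854426; θ=atan2(y, x)=24.9821° ≈ 25.0°
Leg 5: φ1=1.0215552, φ2=-0.7476467, Δφ=-1.7692019, Δλ=0.3500275 rad; a=sin²(Δφ/2)+cosφ1·cosφ2·sin²(Δλ/2)=0.6101592914; c=2·atan2(√a, √(1-a))=1.792937394; dist=6371·c=11422.804 ≈ 11422.8 km; running total=48480.7 km
Leg 5 bearing: y=sinΔλ·cosφ2=0.25146282, x=cosφ1·sinφ2-sinφ1·cosφ2·cosΔλ=-0.94245752; θ=atan2(y, x)=165.0606° ≈ 165.1°
Leg 6: φ1=-0.7476467, φ2=-1.2376042, Δφ=-0.4899576, Δλ=1.7288272 rad; a=sin²(Δφ/2)+cosφ1·cosφ2·sin²(Δλ/2)=0.1976106683; c=2·atan2(√a, √(1-a))=0.921308412; dist=6371·c=5869.656 ≈ 5869.7 km; running total=54350.4 km
Leg 6 bearing: y=sinΔλ·cosφ2=0.32298574, x=cosφ1·sinφ2-sinφ1·cosφ2·cosΔλ=-0.72795809; θ=atan2(y, x)=156.0737° ≈ 156.1°
Leg 7: φ1=-1.2376042, φ2=0.1648289, Δφ=1.4024331, Δλ=-1.0906999 rad; a=sin²(Δφ/2)+cosφ1·cosφ2·sin²(Δλ/2)=0.5030244031; c=2·atan2(√a, √(1-a))=1.576845170; dist=6371·c=10046.081 ≈ 10046.1 km; running total=64396.5 km
Leg 7 bearing: y=sinΔλ·cosφ2=-0.87492905, x=cosφ1·sinφ2-sinφ1·cosφ2·cosΔλ=0.48421335; θ=atan2(y, x)=-61.0385° <0 so +360° → 298.9615° ≈ 299.0°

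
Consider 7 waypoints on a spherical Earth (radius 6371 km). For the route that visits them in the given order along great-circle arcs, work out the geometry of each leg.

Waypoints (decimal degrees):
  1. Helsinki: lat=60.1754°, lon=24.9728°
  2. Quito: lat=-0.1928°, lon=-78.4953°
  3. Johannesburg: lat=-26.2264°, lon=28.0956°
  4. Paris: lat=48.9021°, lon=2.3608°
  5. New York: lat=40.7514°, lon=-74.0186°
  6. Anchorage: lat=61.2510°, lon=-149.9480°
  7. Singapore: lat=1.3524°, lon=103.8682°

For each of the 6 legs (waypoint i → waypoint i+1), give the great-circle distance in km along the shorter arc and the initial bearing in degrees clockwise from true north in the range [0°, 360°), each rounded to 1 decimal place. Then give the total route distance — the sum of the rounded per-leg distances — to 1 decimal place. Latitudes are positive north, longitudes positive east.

Leg 1: φ1=1.0502589, φ2=-0.0033650, Δφ=-1.0536239, Δλ=-1.8058590 rad; a=sin²(Δφ/2)+cosφ1·cosφ2·sin²(Δλ/2)=0.5593763047; c=2·atan2(√a, √(1-a))=1.689829834; dist=6371·c=10765.906 ≈ 10765.9 km; running total=10765.9 km
Leg 1 bearing: y=sinΔλ·cosφ2=-0.97249424, x=cosφ1·sinφ2-sinφ1·cosφ2·cosΔλ=0.20038158; θ=atan2(y, x)=-78.3572° <0 so +360° → 281.6428° ≈ 281.6°
Leg 2: φ1=-0.0033650, φ2=-0.4577370, Δφ=-0.4543720, Δλ=1.8603622 rad; a=sin²(Δφ/2)+cosφ1·cosφ2·sin²(Δλ/2)=0.6273265452; c=2·atan2(√a, √(1-a))=1.828285277; dist=6371·c=11648.005 ≈ 11648.0 km; running total=22413.9 km
Leg 2 bearing: y=sinΔλ·cosφ2=0.85970860, x=cosφ1·sinφ2-sinφ1·cosφ2·cosΔλ=-0.44277864; θ=atan2(y, x)=117.24998° ≈ 117.2°
Leg 3: φ1=-0.4577370, φ2=0.8535027, Δφ=1.3112397, Δλ=-0.4491570 rad; a=sin²(Δφ/2)+cosφ1·cosφ2·sin²(Δλ/2)=0.4009179700; c=2·atan2(√a, √(1-a))=1.371311847; dist=6371·c=8736.628 ≈ 8736.6 km; running total=31150.5 km
Leg 3 bearing: y=sinΔλ·cosφ2=-0.28542448, x=cosφ1·sinφ2-sinφ1·cosφ2·cosΔλ=0.93769071; θ=atan2(y, x)=-16.9298° <0 so +360° → 343.0702° ≈ 343.1°
Leg 4: φ1=0.8535027, φ2=0.7112461, Δφ=-0.1422566, Δλ=-1.3330720 rad; a=sin²(Δφ/2)+cosφ1·cosφ2·sin²(Δλ/2)=0.1954030100; c=2·atan2(√a, √(1-a))=0.915752525; dist=6371·c=5834.259 ≈ 5834.3 km; running total=36984.8 km
Leg 4 bearing: y=sinΔλ·cosφ2=-0.73624402, x=cosφ1·sinφ2-sinφ1·cosφ2·cosΔλ=0.29466495; θ=atan2(y, x)=-68.1874° <0 so +360° → 291.8126° ≈ 291.8°
Leg 5: φ1=0.7112461, φ2=1.0690316, Δφ=0.3577855, Δλ=-1.3252180 rad; a=sin²(Δφ/2)+cosφ1·cosφ2·sin²(Δλ/2)=0.1695519439; c=2·atan2(√a, √(1-a))=0.848784137; dist=6371·c=5407.604 ≈ 5407.6 km; running total=42392.4 km
Leg 5 bearing: y=sinΔλ·cosφ2=-0.46654277, x=cosφ1·sinφ2-sinφ1·cosφ2·cosΔλ=0.58783856; θ=atan2(y, x)=-38.4376° <0 so +360° → 321.5624° ≈ 321.6°
Leg 6: φ1=1.0690316, φ2=0.0236038, Δφ=-1.0454278, Δλ=4.4299284 rad; a=sin²(Δφ/2)+cosφ1·cosφ2·sin²(Δλ/2)=0.5566634955; c=2·atan2(√a, √(1-a))=1.684367307; dist=6371·c=10731.104 ≈ 10731.1 km; running total=53123.5 km
Leg 6 bearing: y=sinΔλ·cosφ2=-0.96010501, x=cosφ1·sinφ2-sinφ1·cosφ2·cosΔλ=0.25564695; θ=atan2(y, x)=-75.0898° <0 so +360° → 284.9102° ≈ 284.9°

Leg 1: dist=10765.9 km, bearing=281.6°
Leg 2: dist=11648.0 km, bearing=117.2°
Leg 3: dist=8736.6 km, bearing=343.1°
Leg 4: dist=5834.3 km, bearing=291.8°
Leg 5: dist=5407.6 km, bearing=321.6°
Leg 6: dist=10731.1 km, bearing=284.9°
Total: 53123.5 km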